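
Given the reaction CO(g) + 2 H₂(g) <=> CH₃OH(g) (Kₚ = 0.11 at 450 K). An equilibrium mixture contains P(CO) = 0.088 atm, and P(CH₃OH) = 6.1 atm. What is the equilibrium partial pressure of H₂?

P(H₂) = 25 atm

At equilibrium, Kₚ = P(CH₃OH) / (P(CO)·P(H₂)²) = 0.11.
(6.1) / ((0.088)·(P(H₂))²) = 0.11
P(H₂)² = 630 ⇒ P(H₂) = 25 atm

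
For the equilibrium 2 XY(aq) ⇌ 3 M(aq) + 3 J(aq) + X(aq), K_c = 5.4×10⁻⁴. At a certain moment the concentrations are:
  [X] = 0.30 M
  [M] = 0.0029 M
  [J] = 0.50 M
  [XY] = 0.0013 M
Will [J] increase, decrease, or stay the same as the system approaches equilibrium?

Q_c = [M]³·[J]³·[X] / [XY]² = (0.0029)³·(0.50)³·(0.30) / (0.0013)² = 5.4×10⁻⁴
Q_c = 5.4×10⁻⁴ = K_c; the system is at equilibrium.

stay the same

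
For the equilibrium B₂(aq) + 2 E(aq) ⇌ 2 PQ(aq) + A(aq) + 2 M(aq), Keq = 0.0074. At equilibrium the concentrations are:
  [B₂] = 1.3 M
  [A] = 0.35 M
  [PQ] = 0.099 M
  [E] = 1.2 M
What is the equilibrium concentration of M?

At equilibrium, Keq = [PQ]²·[A]·[M]² / ([B₂]·[E]²) = 0.0074.
(0.099)²·(0.35)·([M])² / ((1.3)·(1.2)²) = 0.0074
[M]² = 4.04 ⇒ [M] = 2.0 M

[M] = 2.0 M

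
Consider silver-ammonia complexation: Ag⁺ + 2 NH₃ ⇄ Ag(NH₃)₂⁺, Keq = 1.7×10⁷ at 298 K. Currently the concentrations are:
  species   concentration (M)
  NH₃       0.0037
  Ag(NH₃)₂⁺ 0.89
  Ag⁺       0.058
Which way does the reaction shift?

Q = [Ag(NH₃)₂⁺] / ([Ag⁺]·[NH₃]²) = (0.89) / ((0.058)·(0.0037)²) = 1.1×10⁶
Q = 1.1×10⁶ < Keq = 1.7×10⁷, so the forward reaction proceeds.

to the right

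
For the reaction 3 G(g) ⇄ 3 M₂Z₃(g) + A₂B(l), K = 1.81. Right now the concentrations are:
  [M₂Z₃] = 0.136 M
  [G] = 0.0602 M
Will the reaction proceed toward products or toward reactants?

toward reactants

(A₂B is a pure liquid — omitted from Q.)
Q = [M₂Z₃]³ / [G]³ = (0.136)³ / (0.0602)³ = 11.5
Q = 11.5 > K = 1.81, so the reverse reaction proceeds.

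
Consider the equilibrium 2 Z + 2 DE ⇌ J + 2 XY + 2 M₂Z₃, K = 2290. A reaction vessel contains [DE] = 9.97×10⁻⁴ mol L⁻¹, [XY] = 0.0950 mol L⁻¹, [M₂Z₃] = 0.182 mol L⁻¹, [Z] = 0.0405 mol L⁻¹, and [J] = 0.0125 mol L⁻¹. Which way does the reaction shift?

Q = [J]·[XY]²·[M₂Z₃]² / ([Z]²·[DE]²) = (0.0125)·(0.0950)²·(0.182)² / ((0.0405)²·(9.97×10⁻⁴)²) = 2290
Q = 2290 = K, so the system is already at equilibrium.

no net change (already at equilibrium)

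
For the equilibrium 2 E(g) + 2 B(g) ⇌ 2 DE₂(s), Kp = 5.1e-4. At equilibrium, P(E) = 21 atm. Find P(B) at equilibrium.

P(B) = 2.1 atm

(DE₂ is a pure solid — omitted from Kp.)
At equilibrium, Kp = 1 / (P(E)²·P(B)²) = 5.1e-4.
1 / ((21)²·(P(B))²) = 5.1e-4
P(B)² = 4.45 ⇒ P(B) = 2.1 atm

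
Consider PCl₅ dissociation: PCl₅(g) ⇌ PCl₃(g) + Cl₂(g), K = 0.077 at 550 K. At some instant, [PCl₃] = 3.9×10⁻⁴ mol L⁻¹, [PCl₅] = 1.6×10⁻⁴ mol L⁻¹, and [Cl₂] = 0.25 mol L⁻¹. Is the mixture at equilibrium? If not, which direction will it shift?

no; Q > K, reaction proceeds in reverse

Q = [PCl₃]·[Cl₂] / [PCl₅] = (3.9×10⁻⁴)·(0.25) / (1.6×10⁻⁴) = 0.61
Q = 0.61 > K = 0.077: net reverse reaction.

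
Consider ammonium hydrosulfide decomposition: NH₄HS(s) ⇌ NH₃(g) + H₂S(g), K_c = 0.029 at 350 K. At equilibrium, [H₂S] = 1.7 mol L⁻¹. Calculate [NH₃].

[NH₃] = 0.017 mol L⁻¹

(NH₄HS is a pure solid — omitted from K_c.)
At equilibrium, K_c = [NH₃]·[H₂S] = 0.029.
([NH₃])·(1.7) = 0.029
[NH₃] = 0.0171 = 0.017 mol L⁻¹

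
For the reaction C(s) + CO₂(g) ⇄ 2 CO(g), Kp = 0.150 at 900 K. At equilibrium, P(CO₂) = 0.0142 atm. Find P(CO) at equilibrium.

(C is a pure solid — omitted from Kp.)
At equilibrium, Kp = P(CO)² / P(CO₂) = 0.150.
(P(CO))² / (0.0142) = 0.150
P(CO)² = 0.00213 ⇒ P(CO) = 0.0462 atm

P(CO) = 0.0462 atm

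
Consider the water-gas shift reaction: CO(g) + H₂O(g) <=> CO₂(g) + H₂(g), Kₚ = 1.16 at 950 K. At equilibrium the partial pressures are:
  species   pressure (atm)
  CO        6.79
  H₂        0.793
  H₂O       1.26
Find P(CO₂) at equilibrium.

At equilibrium, Kₚ = P(CO₂)·P(H₂) / (P(CO)·P(H₂O)) = 1.16.
(P(CO₂))·(0.793) / ((6.79)·(1.26)) = 1.16
P(CO₂) = 12.5 atm

P(CO₂) = 12.5 atm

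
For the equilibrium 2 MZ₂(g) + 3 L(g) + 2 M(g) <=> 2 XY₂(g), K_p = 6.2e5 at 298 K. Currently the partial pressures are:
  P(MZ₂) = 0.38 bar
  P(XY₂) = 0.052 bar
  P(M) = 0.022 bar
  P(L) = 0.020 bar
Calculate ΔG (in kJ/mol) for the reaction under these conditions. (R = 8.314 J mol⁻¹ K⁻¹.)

ΔG = 5.09 kJ/mol

Q_p = P(XY₂)² / (P(MZ₂)²·P(L)³·P(M)²) = (0.052)² / ((0.38)²·(0.020)³·(0.022)²) = 4.84e6
ΔG = RT ln(Q_p/K_p) = (8.314 J mol⁻¹ K⁻¹)(298 K) × ln(4.84e6/6.2e5)
   = (2.478 kJ/mol)(2.055) = 5.09 kJ/mol
ΔG > 0, so the forward reaction is non-spontaneous (proceeds in reverse).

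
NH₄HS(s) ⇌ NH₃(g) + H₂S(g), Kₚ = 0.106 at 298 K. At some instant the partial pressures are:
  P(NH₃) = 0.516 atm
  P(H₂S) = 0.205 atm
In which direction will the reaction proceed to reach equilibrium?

no net change (already at equilibrium)

(NH₄HS is a pure solid — omitted from Qₚ.)
Qₚ = P(NH₃)·P(H₂S) = (0.516)·(0.205) = 0.106
Qₚ = 0.106 = Kₚ, so the system is already at equilibrium.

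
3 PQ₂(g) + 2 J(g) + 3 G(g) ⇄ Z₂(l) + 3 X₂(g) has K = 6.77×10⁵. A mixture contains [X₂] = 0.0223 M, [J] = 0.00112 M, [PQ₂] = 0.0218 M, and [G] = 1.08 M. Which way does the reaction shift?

neither direction; the system is at equilibrium

(Z₂ is a pure liquid — omitted from Q.)
Q = [X₂]³ / ([PQ₂]³·[J]²·[G]³) = (0.0223)³ / ((0.0218)³·(0.00112)²·(1.08)³) = 6.77×10⁵
Q = 6.77×10⁵ = K, so the system is already at equilibrium.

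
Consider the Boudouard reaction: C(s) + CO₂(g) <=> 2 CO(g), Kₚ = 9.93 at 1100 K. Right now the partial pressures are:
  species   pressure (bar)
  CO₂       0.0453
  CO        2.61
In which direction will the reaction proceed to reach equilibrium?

toward reactants

(C is a pure solid — omitted from Qₚ.)
Qₚ = P(CO)² / P(CO₂) = (2.61)² / (0.0453) = 150
Qₚ = 150 > Kₚ = 9.93, so the reverse reaction proceeds.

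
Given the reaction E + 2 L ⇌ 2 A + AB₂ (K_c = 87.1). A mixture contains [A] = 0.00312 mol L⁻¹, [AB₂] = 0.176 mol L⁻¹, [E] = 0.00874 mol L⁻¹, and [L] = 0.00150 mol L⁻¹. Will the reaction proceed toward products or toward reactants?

no net change (already at equilibrium)

Q_c = [A]²·[AB₂] / ([E]·[L]²) = (0.00312)²·(0.176) / ((0.00874)·(0.00150)²) = 87.1
Q_c = 87.1 = K_c, so the system is already at equilibrium.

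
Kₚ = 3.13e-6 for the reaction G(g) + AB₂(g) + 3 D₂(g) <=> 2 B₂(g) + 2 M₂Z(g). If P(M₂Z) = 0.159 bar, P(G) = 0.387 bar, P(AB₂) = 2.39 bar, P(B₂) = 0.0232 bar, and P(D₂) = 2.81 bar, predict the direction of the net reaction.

in the forward direction

Qₚ = P(B₂)²·P(M₂Z)² / (P(G)·P(AB₂)·P(D₂)³) = (0.0232)²·(0.159)² / ((0.387)·(2.39)·(2.81)³) = 6.63e-7
Qₚ = 6.63e-7 < Kₚ = 3.13e-6, so the forward reaction proceeds.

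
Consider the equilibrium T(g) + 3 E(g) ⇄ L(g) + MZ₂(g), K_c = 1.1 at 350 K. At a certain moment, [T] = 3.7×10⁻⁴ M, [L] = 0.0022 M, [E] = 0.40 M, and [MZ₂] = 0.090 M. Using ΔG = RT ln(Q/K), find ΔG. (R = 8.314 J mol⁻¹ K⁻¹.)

ΔG = 5.90 kJ/mol

Q_c = [L]·[MZ₂] / ([T]·[E]³) = (0.0022)·(0.090) / ((3.7×10⁻⁴)·(0.40)³) = 8.36
ΔG = RT ln(Q_c/K_c) = (8.314 J mol⁻¹ K⁻¹)(350 K) × ln(8.36/1.1)
   = (2.910 kJ/mol)(2.028) = 5.90 kJ/mol
ΔG > 0, so the forward reaction is non-spontaneous (proceeds in reverse).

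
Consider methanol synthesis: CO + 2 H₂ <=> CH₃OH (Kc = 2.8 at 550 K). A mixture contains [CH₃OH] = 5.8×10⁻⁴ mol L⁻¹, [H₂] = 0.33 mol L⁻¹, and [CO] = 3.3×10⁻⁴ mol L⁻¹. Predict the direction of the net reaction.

Qc = [CH₃OH] / ([CO]·[H₂]²) = (5.8×10⁻⁴) / ((3.3×10⁻⁴)·(0.33)²) = 16
Qc = 16 > Kc = 2.8, so the reverse reaction proceeds.

to the left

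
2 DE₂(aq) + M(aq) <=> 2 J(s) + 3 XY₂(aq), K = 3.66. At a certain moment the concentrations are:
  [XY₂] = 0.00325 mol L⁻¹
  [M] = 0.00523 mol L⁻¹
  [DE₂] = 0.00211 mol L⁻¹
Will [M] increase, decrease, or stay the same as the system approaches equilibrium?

(J is a pure solid — omitted from Q.)
Q = [XY₂]³ / ([DE₂]²·[M]) = (0.00325)³ / ((0.00211)²·(0.00523)) = 1.47
Q = 1.47 < K = 3.66: net forward reaction.
M is a reactant, so it decreases.

decrease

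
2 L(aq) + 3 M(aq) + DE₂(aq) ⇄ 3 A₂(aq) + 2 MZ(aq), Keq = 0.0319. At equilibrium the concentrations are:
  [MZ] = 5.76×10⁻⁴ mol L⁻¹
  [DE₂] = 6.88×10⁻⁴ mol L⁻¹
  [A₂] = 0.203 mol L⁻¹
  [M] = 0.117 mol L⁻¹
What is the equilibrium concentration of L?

At equilibrium, Keq = [A₂]³·[MZ]² / ([L]²·[M]³·[DE₂]) = 0.0319.
(0.203)³·(5.76×10⁻⁴)² / (([L])²·(0.117)³·(6.88×10⁻⁴)) = 0.0319
[L]² = 0.0790 ⇒ [L] = 0.281 mol L⁻¹

[L] = 0.281 mol L⁻¹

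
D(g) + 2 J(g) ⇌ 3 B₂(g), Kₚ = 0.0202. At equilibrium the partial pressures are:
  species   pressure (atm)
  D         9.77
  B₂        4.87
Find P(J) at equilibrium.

At equilibrium, Kₚ = P(B₂)³ / (P(D)·P(J)²) = 0.0202.
(4.87)³ / ((9.77)·(P(J))²) = 0.0202
P(J)² = 585 ⇒ P(J) = 24.2 atm

P(J) = 24.2 atm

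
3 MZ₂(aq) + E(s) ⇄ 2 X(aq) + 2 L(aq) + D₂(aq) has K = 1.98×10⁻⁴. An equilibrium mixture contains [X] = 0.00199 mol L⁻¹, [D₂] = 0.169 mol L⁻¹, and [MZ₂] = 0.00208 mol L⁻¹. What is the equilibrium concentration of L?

(E is a pure solid — omitted from K.)
At equilibrium, K = [X]²·[L]²·[D₂] / [MZ₂]³ = 1.98×10⁻⁴.
(0.00199)²·([L])²·(0.169) / (0.00208)³ = 1.98×10⁻⁴
[L]² = 2.66×10⁻⁶ ⇒ [L] = 0.00163 mol L⁻¹

[L] = 0.00163 mol L⁻¹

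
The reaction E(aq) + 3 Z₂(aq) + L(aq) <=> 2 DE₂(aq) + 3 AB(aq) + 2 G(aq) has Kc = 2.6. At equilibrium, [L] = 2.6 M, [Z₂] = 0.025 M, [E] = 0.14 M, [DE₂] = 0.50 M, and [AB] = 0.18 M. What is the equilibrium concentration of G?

At equilibrium, Kc = [DE₂]²·[AB]³·[G]² / ([E]·[Z₂]³·[L]) = 2.6.
(0.50)²·(0.18)³·([G])² / ((0.14)·(0.025)³·(2.6)) = 2.6
[G]² = 0.0101 ⇒ [G] = 0.10 M

[G] = 0.10 M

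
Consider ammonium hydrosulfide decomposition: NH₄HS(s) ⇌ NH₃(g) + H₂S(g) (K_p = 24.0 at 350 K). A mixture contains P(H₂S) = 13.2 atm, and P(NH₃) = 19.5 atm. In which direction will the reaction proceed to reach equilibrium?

to the left

(NH₄HS is a pure solid — omitted from Q_p.)
Q_p = P(NH₃)·P(H₂S) = (19.5)·(13.2) = 257
Q_p = 257 > K_p = 24.0, so the reverse reaction proceeds.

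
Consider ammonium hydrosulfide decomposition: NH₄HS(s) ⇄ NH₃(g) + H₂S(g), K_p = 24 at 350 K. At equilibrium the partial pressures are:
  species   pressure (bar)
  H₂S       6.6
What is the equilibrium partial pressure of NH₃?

P(NH₃) = 3.6 bar

(NH₄HS is a pure solid — omitted from K_p.)
At equilibrium, K_p = P(NH₃)·P(H₂S) = 24.
(P(NH₃))·(6.6) = 24
P(NH₃) = 3.64 = 3.6 bar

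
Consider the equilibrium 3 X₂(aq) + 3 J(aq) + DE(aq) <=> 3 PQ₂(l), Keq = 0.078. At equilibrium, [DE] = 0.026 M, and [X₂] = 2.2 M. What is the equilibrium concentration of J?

(PQ₂ is a pure liquid — omitted from Keq.)
At equilibrium, Keq = 1 / ([X₂]³·[J]³·[DE]) = 0.078.
1 / ((2.2)³·([J])³·(0.026)) = 0.078
[J]³ = 46.3 ⇒ [J] = 3.6 M

[J] = 3.6 M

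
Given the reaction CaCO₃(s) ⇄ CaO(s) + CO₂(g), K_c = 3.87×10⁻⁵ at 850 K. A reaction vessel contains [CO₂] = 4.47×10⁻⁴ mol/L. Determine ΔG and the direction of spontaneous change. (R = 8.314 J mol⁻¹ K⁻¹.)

ΔG = 17.3 kJ/mol; the forward reaction is non-spontaneous

(CaCO₃, CaO are pure solids — omitted from Q_c.)
Q_c = [CO₂] = 4.47×10⁻⁴
ΔG = RT ln(Q_c/K_c) = (8.314 J mol⁻¹ K⁻¹)(850 K) × ln(4.47×10⁻⁴/3.87×10⁻⁵)
   = (7.067 kJ/mol)(2.447) = 17.3 kJ/mol
ΔG > 0, so the forward reaction is non-spontaneous (proceeds in reverse).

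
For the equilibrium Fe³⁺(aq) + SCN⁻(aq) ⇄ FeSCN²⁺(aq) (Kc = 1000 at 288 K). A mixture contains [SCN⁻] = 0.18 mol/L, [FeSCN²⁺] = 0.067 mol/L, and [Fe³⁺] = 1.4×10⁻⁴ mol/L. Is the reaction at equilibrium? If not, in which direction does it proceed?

toward reactants

Qc = [FeSCN²⁺] / ([Fe³⁺]·[SCN⁻]) = (0.067) / ((1.4×10⁻⁴)·(0.18)) = 2700
Qc = 2700 > Kc = 1000, so the reverse reaction proceeds.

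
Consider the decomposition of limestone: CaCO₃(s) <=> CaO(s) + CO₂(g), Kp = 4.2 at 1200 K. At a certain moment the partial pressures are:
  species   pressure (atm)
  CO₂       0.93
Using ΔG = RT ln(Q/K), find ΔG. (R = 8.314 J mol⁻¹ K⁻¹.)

ΔG = -15.0 kJ/mol

(CaCO₃, CaO are pure solids — omitted from Qp.)
Qp = P(CO₂) = 0.930
ΔG = RT ln(Qp/Kp) = (8.314 J mol⁻¹ K⁻¹)(1200 K) × ln(0.930/4.2)
   = (9.977 kJ/mol)(-1.508) = -15.0 kJ/mol
ΔG < 0, so the forward reaction is spontaneous (proceeds forward).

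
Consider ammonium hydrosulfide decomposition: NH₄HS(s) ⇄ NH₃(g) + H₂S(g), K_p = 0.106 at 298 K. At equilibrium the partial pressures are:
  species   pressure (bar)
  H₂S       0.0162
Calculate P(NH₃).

P(NH₃) = 6.54 bar

(NH₄HS is a pure solid — omitted from K_p.)
At equilibrium, K_p = P(NH₃)·P(H₂S) = 0.106.
(P(NH₃))·(0.0162) = 0.106
P(NH₃) = 6.54 bar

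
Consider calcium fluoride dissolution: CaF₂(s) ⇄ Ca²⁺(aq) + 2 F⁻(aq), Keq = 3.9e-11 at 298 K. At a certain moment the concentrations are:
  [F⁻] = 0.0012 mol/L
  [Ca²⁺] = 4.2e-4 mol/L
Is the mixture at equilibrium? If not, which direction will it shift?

no; Q > K, reaction proceeds in reverse

(CaF₂ is a pure solid — omitted from Q.)
Q = [Ca²⁺]·[F⁻]² = (4.2e-4)·(0.0012)² = 6.0e-10
Q = 6.0e-10 > Keq = 3.9e-11: net reverse reaction.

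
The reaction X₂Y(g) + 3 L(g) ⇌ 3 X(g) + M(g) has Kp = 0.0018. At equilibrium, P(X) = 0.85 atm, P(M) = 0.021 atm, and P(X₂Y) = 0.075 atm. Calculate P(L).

P(L) = 4.6 atm

At equilibrium, Kp = P(X)³·P(M) / (P(X₂Y)·P(L)³) = 0.0018.
(0.85)³·(0.021) / ((0.075)·(P(L))³) = 0.0018
P(L)³ = 95.5 ⇒ P(L) = 4.6 atm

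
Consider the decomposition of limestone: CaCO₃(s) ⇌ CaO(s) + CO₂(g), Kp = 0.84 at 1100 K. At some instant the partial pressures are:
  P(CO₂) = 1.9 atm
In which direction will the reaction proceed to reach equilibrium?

(CaCO₃, CaO are pure solids — omitted from Qp.)
Qp = P(CO₂) = 1.9
Qp = 1.9 > Kp = 0.84, so the reverse reaction proceeds.

reverse (toward reactants)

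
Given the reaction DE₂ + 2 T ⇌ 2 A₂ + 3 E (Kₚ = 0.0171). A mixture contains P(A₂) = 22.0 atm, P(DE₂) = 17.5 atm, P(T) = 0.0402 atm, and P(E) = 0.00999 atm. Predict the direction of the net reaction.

Qₚ = P(A₂)²·P(E)³ / (P(DE₂)·P(T)²) = (22.0)²·(0.00999)³ / ((17.5)·(0.0402)²) = 0.0171
Qₚ = 0.0171 = Kₚ, so the system is already at equilibrium.

no net change (already at equilibrium)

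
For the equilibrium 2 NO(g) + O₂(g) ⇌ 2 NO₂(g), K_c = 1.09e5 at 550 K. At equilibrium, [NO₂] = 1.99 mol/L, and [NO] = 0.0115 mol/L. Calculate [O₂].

At equilibrium, K_c = [NO₂]² / ([NO]²·[O₂]) = 1.09e5.
(1.99)² / ((0.0115)²·([O₂])) = 1.09e5
[O₂] = 0.275 mol/L

[O₂] = 0.275 mol/L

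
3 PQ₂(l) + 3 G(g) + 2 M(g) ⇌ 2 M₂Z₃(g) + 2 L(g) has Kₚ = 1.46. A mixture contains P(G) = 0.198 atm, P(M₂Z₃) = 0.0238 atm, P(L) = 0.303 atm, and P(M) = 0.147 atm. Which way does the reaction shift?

forward (toward products)

(PQ₂ is a pure liquid — omitted from Qₚ.)
Qₚ = P(M₂Z₃)²·P(L)² / (P(G)³·P(M)²) = (0.0238)²·(0.303)² / ((0.198)³·(0.147)²) = 0.310
Qₚ = 0.310 < Kₚ = 1.46, so the forward reaction proceeds.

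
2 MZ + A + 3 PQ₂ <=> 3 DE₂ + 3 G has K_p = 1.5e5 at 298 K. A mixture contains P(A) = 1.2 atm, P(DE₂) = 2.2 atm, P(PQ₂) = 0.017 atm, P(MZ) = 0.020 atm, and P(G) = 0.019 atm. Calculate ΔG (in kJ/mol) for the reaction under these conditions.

Q_p = P(DE₂)³·P(G)³ / (P(MZ)²·P(A)·P(PQ₂)³) = (2.2)³·(0.019)³ / ((0.020)²·(1.2)·(0.017)³) = 31000
ΔG = RT ln(Q_p/K_p) = (8.314 J mol⁻¹ K⁻¹)(298 K) × ln(31000/1.5e5)
   = (2.478 kJ/mol)(-1.577) = -3.91 kJ/mol
ΔG < 0, so the forward reaction is spontaneous (proceeds forward).

ΔG = -3.91 kJ/mol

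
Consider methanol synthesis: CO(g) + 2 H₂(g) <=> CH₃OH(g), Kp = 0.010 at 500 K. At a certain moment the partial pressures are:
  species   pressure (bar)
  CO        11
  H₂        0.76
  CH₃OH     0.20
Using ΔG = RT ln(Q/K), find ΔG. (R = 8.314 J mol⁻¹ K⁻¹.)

ΔG = 4.77 kJ/mol

Qp = P(CH₃OH) / (P(CO)·P(H₂)²) = (0.20) / ((11)·(0.76)²) = 0.0315
ΔG = RT ln(Qp/Kp) = (8.314 J mol⁻¹ K⁻¹)(500 K) × ln(0.0315/0.010)
   = (4.157 kJ/mol)(1.147) = 4.77 kJ/mol
ΔG > 0, so the forward reaction is non-spontaneous (proceeds in reverse).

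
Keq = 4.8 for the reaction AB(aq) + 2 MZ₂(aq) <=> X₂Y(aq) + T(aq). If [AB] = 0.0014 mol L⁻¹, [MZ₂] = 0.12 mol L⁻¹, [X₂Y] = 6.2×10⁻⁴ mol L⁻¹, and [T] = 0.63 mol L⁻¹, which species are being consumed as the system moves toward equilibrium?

X₂Y, T (products)

Q = [X₂Y]·[T] / ([AB]·[MZ₂]²) = (6.2×10⁻⁴)·(0.63) / ((0.0014)·(0.12)²) = 19
Q = 19 > Keq = 4.8: net reverse reaction.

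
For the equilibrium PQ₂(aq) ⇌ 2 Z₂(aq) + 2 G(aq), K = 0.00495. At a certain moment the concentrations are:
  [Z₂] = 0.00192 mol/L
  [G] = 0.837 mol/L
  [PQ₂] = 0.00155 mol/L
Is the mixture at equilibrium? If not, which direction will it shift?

Q = [Z₂]²·[G]² / [PQ₂] = (0.00192)²·(0.837)² / (0.00155) = 0.00167
Q = 0.00167 < K = 0.00495: net forward reaction.

no; Q < K, reaction proceeds forward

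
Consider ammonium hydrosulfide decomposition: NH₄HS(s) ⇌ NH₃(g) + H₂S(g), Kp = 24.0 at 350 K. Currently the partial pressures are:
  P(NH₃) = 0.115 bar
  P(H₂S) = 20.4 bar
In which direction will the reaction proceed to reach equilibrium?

(NH₄HS is a pure solid — omitted from Qp.)
Qp = P(NH₃)·P(H₂S) = (0.115)·(20.4) = 2.35
Qp = 2.35 < Kp = 24.0, so the forward reaction proceeds.

to the right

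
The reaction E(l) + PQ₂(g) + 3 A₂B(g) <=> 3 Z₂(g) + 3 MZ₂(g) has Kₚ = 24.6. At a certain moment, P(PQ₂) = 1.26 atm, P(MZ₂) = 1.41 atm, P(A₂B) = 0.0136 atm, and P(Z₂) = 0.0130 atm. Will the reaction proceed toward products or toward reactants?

(E is a pure liquid — omitted from Qₚ.)
Qₚ = P(Z₂)³·P(MZ₂)³ / (P(PQ₂)·P(A₂B)³) = (0.0130)³·(1.41)³ / ((1.26)·(0.0136)³) = 1.94
Qₚ = 1.94 < Kₚ = 24.6, so the forward reaction proceeds.

forward (toward products)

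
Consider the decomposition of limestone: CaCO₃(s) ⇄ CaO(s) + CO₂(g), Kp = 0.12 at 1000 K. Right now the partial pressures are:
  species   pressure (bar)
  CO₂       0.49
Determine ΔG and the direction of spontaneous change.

(CaCO₃, CaO are pure solids — omitted from Qp.)
Qp = P(CO₂) = 0.490
ΔG = RT ln(Qp/Kp) = (8.314 J mol⁻¹ K⁻¹)(1000 K) × ln(0.490/0.12)
   = (8.314 kJ/mol)(1.407) = 11.7 kJ/mol
ΔG > 0, so the forward reaction is non-spontaneous (proceeds in reverse).

ΔG = 11.7 kJ/mol; the forward reaction is non-spontaneous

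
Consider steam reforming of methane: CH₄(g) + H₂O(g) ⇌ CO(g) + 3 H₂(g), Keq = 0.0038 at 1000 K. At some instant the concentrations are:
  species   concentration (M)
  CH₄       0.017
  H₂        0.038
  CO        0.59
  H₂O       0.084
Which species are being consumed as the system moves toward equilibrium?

Q = [CO]·[H₂]³ / ([CH₄]·[H₂O]) = (0.59)·(0.038)³ / ((0.017)·(0.084)) = 0.023
Q = 0.023 > Keq = 0.0038: net reverse reaction.

CO, H₂ (products)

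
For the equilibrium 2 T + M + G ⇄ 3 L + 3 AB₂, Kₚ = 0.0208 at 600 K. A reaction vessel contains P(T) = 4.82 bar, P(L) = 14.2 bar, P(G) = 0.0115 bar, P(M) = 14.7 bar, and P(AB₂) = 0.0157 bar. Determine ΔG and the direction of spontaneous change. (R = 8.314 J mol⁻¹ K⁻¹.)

Qₚ = P(L)³·P(AB₂)³ / (P(T)²·P(M)·P(G)) = (14.2)³·(0.0157)³ / ((4.82)²·(14.7)·(0.0115)) = 0.00282
ΔG = RT ln(Qₚ/Kₚ) = (8.314 J mol⁻¹ K⁻¹)(600 K) × ln(0.00282/0.0208)
   = (4.988 kJ/mol)(-1.998) = -9.97 kJ/mol
ΔG < 0, so the forward reaction is spontaneous (proceeds forward).

ΔG = -9.97 kJ/mol; the forward reaction is spontaneous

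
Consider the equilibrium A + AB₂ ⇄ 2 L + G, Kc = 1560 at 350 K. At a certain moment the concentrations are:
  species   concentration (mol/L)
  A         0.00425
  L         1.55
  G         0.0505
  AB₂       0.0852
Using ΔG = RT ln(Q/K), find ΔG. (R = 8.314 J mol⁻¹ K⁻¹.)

Qc = [L]²·[G] / ([A]·[AB₂]) = (1.55)²·(0.0505) / ((0.00425)·(0.0852)) = 335
ΔG = RT ln(Qc/Kc) = (8.314 J mol⁻¹ K⁻¹)(350 K) × ln(335/1560)
   = (2.910 kJ/mol)(-1.538) = -4.48 kJ/mol
ΔG < 0, so the forward reaction is spontaneous (proceeds forward).

ΔG = -4.48 kJ/mol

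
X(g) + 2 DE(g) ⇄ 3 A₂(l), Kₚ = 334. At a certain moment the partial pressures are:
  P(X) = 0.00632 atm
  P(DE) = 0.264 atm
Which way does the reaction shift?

reverse (toward reactants)

(A₂ is a pure liquid — omitted from Qₚ.)
Qₚ = 1 / (P(X)·P(DE)²) = 1 / ((0.00632)·(0.264)²) = 2270
Qₚ = 2270 > Kₚ = 334, so the reverse reaction proceeds.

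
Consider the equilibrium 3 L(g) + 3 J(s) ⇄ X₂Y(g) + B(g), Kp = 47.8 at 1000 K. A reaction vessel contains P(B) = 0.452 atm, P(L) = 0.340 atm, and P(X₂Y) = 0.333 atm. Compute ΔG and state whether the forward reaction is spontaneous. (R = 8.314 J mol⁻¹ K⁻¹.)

(J is a pure solid — omitted from Qp.)
Qp = P(X₂Y)·P(B) / P(L)³ = (0.333)·(0.452) / (0.340)³ = 3.83
ΔG = RT ln(Qp/Kp) = (8.314 J mol⁻¹ K⁻¹)(1000 K) × ln(3.83/47.8)
   = (8.314 kJ/mol)(-2.524) = -21.0 kJ/mol
ΔG < 0, so the forward reaction is spontaneous (proceeds forward).

ΔG = -21.0 kJ/mol; the forward reaction is spontaneous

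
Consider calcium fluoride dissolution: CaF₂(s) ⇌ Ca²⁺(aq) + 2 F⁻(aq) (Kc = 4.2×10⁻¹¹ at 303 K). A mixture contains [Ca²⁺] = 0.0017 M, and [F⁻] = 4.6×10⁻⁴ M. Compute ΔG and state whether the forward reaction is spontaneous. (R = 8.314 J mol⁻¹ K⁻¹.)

ΔG = 5.41 kJ/mol; the forward reaction is non-spontaneous

(CaF₂ is a pure solid — omitted from Qc.)
Qc = [Ca²⁺]·[F⁻]² = (0.0017)·(4.6×10⁻⁴)² = 3.60×10⁻¹⁰
ΔG = RT ln(Qc/Kc) = (8.314 J mol⁻¹ K⁻¹)(303 K) × ln(3.60×10⁻¹⁰/4.2×10⁻¹¹)
   = (2.519 kJ/mol)(2.148) = 5.41 kJ/mol
ΔG > 0, so the forward reaction is non-spontaneous (proceeds in reverse).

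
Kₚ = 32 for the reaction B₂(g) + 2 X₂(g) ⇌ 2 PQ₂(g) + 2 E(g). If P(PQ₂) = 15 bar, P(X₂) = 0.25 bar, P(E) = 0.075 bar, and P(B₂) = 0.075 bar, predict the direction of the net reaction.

to the left

Qₚ = P(PQ₂)²·P(E)² / (P(B₂)·P(X₂)²) = (15)²·(0.075)² / ((0.075)·(0.25)²) = 270
Qₚ = 270 > Kₚ = 32, so the reverse reaction proceeds.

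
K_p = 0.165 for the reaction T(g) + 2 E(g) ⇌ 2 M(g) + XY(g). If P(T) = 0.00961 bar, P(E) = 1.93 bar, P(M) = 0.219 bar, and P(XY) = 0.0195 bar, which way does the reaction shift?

Q_p = P(M)²·P(XY) / (P(T)·P(E)²) = (0.219)²·(0.0195) / ((0.00961)·(1.93)²) = 0.0261
Q_p = 0.0261 < K_p = 0.165, so the forward reaction proceeds.

toward products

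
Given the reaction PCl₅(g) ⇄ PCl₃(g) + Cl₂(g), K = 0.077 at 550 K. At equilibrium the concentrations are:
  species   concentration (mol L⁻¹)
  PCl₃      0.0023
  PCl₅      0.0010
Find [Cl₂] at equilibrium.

At equilibrium, K = [PCl₃]·[Cl₂] / [PCl₅] = 0.077.
(0.0023)·([Cl₂]) / (0.0010) = 0.077
[Cl₂] = 0.0335 = 0.033 mol L⁻¹

[Cl₂] = 0.033 mol L⁻¹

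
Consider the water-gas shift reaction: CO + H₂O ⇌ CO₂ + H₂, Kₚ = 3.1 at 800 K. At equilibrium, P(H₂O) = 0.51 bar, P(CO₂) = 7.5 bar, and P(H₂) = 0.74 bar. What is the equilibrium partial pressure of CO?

At equilibrium, Kₚ = P(CO₂)·P(H₂) / (P(CO)·P(H₂O)) = 3.1.
(7.5)·(0.74) / ((P(CO))·(0.51)) = 3.1
P(CO) = 3.51 = 3.5 bar

P(CO) = 3.5 bar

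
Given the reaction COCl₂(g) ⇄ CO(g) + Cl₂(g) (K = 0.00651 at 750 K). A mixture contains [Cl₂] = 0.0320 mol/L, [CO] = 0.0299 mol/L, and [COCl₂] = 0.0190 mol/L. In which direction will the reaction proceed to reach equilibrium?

Q = [CO]·[Cl₂] / [COCl₂] = (0.0299)·(0.0320) / (0.0190) = 0.0504
Q = 0.0504 > K = 0.00651, so the reverse reaction proceeds.

to the left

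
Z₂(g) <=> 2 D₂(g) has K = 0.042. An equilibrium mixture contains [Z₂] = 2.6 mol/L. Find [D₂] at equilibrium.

[D₂] = 0.33 mol/L

At equilibrium, K = [D₂]² / [Z₂] = 0.042.
([D₂])² / (2.6) = 0.042
[D₂]² = 0.109 ⇒ [D₂] = 0.33 mol/L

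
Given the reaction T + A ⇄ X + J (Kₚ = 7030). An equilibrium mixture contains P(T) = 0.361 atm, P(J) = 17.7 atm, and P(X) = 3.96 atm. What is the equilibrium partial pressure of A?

At equilibrium, Kₚ = P(X)·P(J) / (P(T)·P(A)) = 7030.
(3.96)·(17.7) / ((0.361)·(P(A))) = 7030
P(A) = 0.0276 atm

P(A) = 0.0276 atm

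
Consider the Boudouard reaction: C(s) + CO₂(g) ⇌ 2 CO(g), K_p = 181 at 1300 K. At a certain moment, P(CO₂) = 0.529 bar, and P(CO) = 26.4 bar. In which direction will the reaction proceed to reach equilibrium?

(C is a pure solid — omitted from Q_p.)
Q_p = P(CO)² / P(CO₂) = (26.4)² / (0.529) = 1320
Q_p = 1320 > K_p = 181, so the reverse reaction proceeds.

reverse (toward reactants)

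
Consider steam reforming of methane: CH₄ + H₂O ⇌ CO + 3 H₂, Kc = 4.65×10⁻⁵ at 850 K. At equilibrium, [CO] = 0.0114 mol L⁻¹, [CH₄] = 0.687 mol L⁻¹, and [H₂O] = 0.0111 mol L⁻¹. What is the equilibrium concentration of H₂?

At equilibrium, Kc = [CO]·[H₂]³ / ([CH₄]·[H₂O]) = 4.65×10⁻⁵.
(0.0114)·([H₂])³ / ((0.687)·(0.0111)) = 4.65×10⁻⁵
[H₂]³ = 3.11×10⁻⁵ ⇒ [H₂] = 0.0314 mol L⁻¹

[H₂] = 0.0314 mol L⁻¹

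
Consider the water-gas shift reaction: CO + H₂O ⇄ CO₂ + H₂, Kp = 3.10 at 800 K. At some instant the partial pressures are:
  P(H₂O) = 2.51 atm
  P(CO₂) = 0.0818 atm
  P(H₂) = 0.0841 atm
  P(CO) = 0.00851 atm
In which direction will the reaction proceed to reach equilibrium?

toward products

Qp = P(CO₂)·P(H₂) / (P(CO)·P(H₂O)) = (0.0818)·(0.0841) / ((0.00851)·(2.51)) = 0.322
Qp = 0.322 < Kp = 3.10, so the forward reaction proceeds.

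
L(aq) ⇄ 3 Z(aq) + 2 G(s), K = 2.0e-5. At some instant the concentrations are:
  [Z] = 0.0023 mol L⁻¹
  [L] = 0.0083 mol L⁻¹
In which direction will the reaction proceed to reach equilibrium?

(G is a pure solid — omitted from Q.)
Q = [Z]³ / [L] = (0.0023)³ / (0.0083) = 1.5e-6
Q = 1.5e-6 < K = 2.0e-5, so the forward reaction proceeds.

toward products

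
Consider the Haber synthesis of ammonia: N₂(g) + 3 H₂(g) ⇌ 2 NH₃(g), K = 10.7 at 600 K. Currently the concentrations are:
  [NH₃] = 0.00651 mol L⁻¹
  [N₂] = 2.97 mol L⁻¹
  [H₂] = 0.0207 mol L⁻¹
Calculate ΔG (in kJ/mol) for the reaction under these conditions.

ΔG = -9.45 kJ/mol

Q = [NH₃]² / ([N₂]·[H₂]³) = (0.00651)² / ((2.97)·(0.0207)³) = 1.61
ΔG = RT ln(Q/K) = (8.314 J mol⁻¹ K⁻¹)(600 K) × ln(1.61/10.7)
   = (4.988 kJ/mol)(-1.894) = -9.45 kJ/mol
ΔG < 0, so the forward reaction is spontaneous (proceeds forward).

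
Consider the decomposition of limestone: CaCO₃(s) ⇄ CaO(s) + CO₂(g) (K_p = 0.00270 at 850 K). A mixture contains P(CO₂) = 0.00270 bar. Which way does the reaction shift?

(CaCO₃, CaO are pure solids — omitted from Q_p.)
Q_p = P(CO₂) = 0.00270
Q_p = 0.00270 = K_p, so the system is already at equilibrium.

neither direction; the system is at equilibrium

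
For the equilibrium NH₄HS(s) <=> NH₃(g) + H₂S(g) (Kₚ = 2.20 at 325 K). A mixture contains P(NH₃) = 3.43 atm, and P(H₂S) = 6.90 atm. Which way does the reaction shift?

(NH₄HS is a pure solid — omitted from Qₚ.)
Qₚ = P(NH₃)·P(H₂S) = (3.43)·(6.90) = 23.7
Qₚ = 23.7 > Kₚ = 2.20, so the reverse reaction proceeds.

to the left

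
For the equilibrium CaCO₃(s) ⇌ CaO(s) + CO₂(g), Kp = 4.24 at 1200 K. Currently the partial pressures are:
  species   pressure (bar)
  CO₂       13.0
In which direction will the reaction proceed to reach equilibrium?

toward reactants

(CaCO₃, CaO are pure solids — omitted from Qp.)
Qp = P(CO₂) = 13.0
Qp = 13.0 > Kp = 4.24, so the reverse reaction proceeds.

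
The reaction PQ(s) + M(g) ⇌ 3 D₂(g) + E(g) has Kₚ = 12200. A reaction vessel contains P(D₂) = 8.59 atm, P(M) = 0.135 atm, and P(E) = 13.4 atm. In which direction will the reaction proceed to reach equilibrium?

in the reverse direction

(PQ is a pure solid — omitted from Qₚ.)
Qₚ = P(D₂)³·P(E) / P(M) = (8.59)³·(13.4) / (0.135) = 62900
Qₚ = 62900 > Kₚ = 12200, so the reverse reaction proceeds.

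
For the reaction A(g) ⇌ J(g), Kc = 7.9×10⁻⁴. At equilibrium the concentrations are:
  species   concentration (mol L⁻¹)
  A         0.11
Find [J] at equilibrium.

At equilibrium, Kc = [J] / [A] = 7.9×10⁻⁴.
([J]) / (0.11) = 7.9×10⁻⁴
[J] = 8.69×10⁻⁵ = 8.7×10⁻⁵ mol L⁻¹

[J] = 8.7×10⁻⁵ mol L⁻¹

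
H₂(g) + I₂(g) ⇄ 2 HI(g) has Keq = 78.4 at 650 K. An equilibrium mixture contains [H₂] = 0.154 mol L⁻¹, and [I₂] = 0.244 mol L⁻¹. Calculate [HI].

At equilibrium, Keq = [HI]² / ([H₂]·[I₂]) = 78.4.
([HI])² / ((0.154)·(0.244)) = 78.4
[HI]² = 2.95 ⇒ [HI] = 1.72 mol L⁻¹

[HI] = 1.72 mol L⁻¹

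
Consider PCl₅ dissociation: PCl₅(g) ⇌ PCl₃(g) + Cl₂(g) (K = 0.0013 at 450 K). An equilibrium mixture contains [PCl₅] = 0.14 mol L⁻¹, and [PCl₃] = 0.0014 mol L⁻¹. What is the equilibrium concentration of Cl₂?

At equilibrium, K = [PCl₃]·[Cl₂] / [PCl₅] = 0.0013.
(0.0014)·([Cl₂]) / (0.14) = 0.0013
[Cl₂] = 0.130 = 0.13 mol L⁻¹

[Cl₂] = 0.13 mol L⁻¹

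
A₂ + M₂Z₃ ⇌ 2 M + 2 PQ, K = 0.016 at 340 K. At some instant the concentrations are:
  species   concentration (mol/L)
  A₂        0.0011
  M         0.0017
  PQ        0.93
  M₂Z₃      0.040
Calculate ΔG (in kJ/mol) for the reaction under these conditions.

Q = [M]²·[PQ]² / ([A₂]·[M₂Z₃]) = (0.0017)²·(0.93)² / ((0.0011)·(0.040)) = 0.0568
ΔG = RT ln(Q/K) = (8.314 J mol⁻¹ K⁻¹)(340 K) × ln(0.0568/0.016)
   = (2.827 kJ/mol)(1.267) = 3.58 kJ/mol
ΔG > 0, so the forward reaction is non-spontaneous (proceeds in reverse).

ΔG = 3.58 kJ/mol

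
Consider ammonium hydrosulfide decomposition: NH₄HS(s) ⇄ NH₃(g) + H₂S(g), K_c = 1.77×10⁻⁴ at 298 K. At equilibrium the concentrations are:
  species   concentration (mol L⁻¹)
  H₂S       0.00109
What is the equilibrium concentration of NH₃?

[NH₃] = 0.162 mol L⁻¹

(NH₄HS is a pure solid — omitted from K_c.)
At equilibrium, K_c = [NH₃]·[H₂S] = 1.77×10⁻⁴.
([NH₃])·(0.00109) = 1.77×10⁻⁴
[NH₃] = 0.162 mol L⁻¹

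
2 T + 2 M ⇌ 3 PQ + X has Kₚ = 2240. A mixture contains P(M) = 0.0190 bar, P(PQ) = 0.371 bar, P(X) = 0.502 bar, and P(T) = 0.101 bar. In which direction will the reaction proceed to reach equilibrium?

toward reactants

Qₚ = P(PQ)³·P(X) / (P(T)²·P(M)²) = (0.371)³·(0.502) / ((0.101)²·(0.0190)²) = 6960
Qₚ = 6960 > Kₚ = 2240, so the reverse reaction proceeds.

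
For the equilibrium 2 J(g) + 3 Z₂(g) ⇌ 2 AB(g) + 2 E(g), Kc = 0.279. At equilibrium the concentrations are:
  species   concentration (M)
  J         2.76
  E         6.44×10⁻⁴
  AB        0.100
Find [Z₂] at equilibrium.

[Z₂] = 0.00125 M

At equilibrium, Kc = [AB]²·[E]² / ([J]²·[Z₂]³) = 0.279.
(0.100)²·(6.44×10⁻⁴)² / ((2.76)²·([Z₂])³) = 0.279
[Z₂]³ = 1.95×10⁻⁹ ⇒ [Z₂] = 0.00125 M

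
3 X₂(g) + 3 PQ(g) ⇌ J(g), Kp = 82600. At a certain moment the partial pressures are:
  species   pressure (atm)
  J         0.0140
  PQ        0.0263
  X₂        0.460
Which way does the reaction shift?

Qp = P(J) / (P(X₂)³·P(PQ)³) = (0.0140) / ((0.460)³·(0.0263)³) = 7910
Qp = 7910 < Kp = 82600, so the forward reaction proceeds.

to the right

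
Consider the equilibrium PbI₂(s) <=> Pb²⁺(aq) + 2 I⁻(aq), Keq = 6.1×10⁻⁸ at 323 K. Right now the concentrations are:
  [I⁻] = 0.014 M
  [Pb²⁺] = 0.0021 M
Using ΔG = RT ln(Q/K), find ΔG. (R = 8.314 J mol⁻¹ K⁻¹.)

(PbI₂ is a pure solid — omitted from Q.)
Q = [Pb²⁺]·[I⁻]² = (0.0021)·(0.014)² = 4.12×10⁻⁷
ΔG = RT ln(Q/Keq) = (8.314 J mol⁻¹ K⁻¹)(323 K) × ln(4.12×10⁻⁷/6.1×10⁻⁸)
   = (2.685 kJ/mol)(1.910) = 5.13 kJ/mol
ΔG > 0, so the forward reaction is non-spontaneous (proceeds in reverse).

ΔG = 5.13 kJ/mol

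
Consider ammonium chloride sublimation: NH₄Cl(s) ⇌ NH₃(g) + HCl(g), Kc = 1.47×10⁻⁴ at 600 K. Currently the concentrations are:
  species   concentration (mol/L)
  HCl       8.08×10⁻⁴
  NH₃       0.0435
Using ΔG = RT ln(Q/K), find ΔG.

(NH₄Cl is a pure solid — omitted from Qc.)
Qc = [NH₃]·[HCl] = (0.0435)·(8.08×10⁻⁴) = 3.51×10⁻⁵
ΔG = RT ln(Qc/Kc) = (8.314 J mol⁻¹ K⁻¹)(600 K) × ln(3.51×10⁻⁵/1.47×10⁻⁴)
   = (4.988 kJ/mol)(-1.432) = -7.14 kJ/mol
ΔG < 0, so the forward reaction is spontaneous (proceeds forward).

ΔG = -7.14 kJ/mol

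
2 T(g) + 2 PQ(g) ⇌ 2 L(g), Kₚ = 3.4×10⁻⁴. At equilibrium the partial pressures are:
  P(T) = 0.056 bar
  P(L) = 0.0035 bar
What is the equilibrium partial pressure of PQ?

At equilibrium, Kₚ = P(L)² / (P(T)²·P(PQ)²) = 3.4×10⁻⁴.
(0.0035)² / ((0.056)²·(P(PQ))²) = 3.4×10⁻⁴
P(PQ)² = 11.5 ⇒ P(PQ) = 3.4 bar

P(PQ) = 3.4 bar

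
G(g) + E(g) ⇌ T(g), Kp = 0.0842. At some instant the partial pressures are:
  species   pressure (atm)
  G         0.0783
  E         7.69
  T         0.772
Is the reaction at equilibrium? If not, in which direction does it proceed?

to the left

Qp = P(T) / (P(G)·P(E)) = (0.772) / ((0.0783)·(7.69)) = 1.28
Qp = 1.28 > Kp = 0.0842, so the reverse reaction proceeds.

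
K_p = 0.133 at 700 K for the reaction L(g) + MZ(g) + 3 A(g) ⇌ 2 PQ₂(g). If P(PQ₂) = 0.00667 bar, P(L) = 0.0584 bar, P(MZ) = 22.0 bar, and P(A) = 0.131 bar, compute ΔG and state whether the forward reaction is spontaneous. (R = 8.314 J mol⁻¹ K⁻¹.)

Q_p = P(PQ₂)² / (P(L)·P(MZ)·P(A)³) = (0.00667)² / ((0.0584)·(22.0)·(0.131)³) = 0.0154
ΔG = RT ln(Q_p/K_p) = (8.314 J mol⁻¹ K⁻¹)(700 K) × ln(0.0154/0.133)
   = (5.820 kJ/mol)(-2.156) = -12.5 kJ/mol
ΔG < 0, so the forward reaction is spontaneous (proceeds forward).

ΔG = -12.5 kJ/mol; the forward reaction is spontaneous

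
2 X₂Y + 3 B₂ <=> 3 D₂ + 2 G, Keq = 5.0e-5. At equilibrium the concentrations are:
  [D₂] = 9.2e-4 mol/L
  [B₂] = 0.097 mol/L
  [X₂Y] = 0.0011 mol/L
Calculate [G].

[G] = 0.0084 mol/L

At equilibrium, Keq = [D₂]³·[G]² / ([X₂Y]²·[B₂]³) = 5.0e-5.
(9.2e-4)³·([G])² / ((0.0011)²·(0.097)³) = 5.0e-5
[G]² = 7.09e-5 ⇒ [G] = 0.0084 mol/L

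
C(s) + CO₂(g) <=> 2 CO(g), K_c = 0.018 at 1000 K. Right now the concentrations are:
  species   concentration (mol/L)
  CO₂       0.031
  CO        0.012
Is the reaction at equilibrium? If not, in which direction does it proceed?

forward (toward products)

(C is a pure solid — omitted from Q_c.)
Q_c = [CO]² / [CO₂] = (0.012)² / (0.031) = 0.0046
Q_c = 0.0046 < K_c = 0.018, so the forward reaction proceeds.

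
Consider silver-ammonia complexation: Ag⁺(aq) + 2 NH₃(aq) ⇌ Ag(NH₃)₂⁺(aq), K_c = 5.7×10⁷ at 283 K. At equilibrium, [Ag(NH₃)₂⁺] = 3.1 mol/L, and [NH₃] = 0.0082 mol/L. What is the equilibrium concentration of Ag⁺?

[Ag⁺] = 8.1×10⁻⁴ mol/L

At equilibrium, K_c = [Ag(NH₃)₂⁺] / ([Ag⁺]·[NH₃]²) = 5.7×10⁷.
(3.1) / (([Ag⁺])·(0.0082)²) = 5.7×10⁷
[Ag⁺] = 8.09×10⁻⁴ = 8.1×10⁻⁴ mol/L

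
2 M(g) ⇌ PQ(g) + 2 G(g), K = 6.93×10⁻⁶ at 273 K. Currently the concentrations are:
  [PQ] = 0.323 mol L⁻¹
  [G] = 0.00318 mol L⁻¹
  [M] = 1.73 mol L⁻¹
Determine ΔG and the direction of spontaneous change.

Q = [PQ]·[G]² / [M]² = (0.323)·(0.00318)² / (1.73)² = 1.09×10⁻⁶
ΔG = RT ln(Q/K) = (8.314 J mol⁻¹ K⁻¹)(273 K) × ln(1.09×10⁻⁶/6.93×10⁻⁶)
   = (2.270 kJ/mol)(-1.850) = -4.20 kJ/mol
ΔG < 0, so the forward reaction is spontaneous (proceeds forward).

ΔG = -4.20 kJ/mol; the forward reaction is spontaneous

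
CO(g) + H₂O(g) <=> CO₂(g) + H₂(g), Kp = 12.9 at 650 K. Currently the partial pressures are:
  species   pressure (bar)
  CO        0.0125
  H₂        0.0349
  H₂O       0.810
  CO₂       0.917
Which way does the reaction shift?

forward (toward products)

Qp = P(CO₂)·P(H₂) / (P(CO)·P(H₂O)) = (0.917)·(0.0349) / ((0.0125)·(0.810)) = 3.16
Qp = 3.16 < Kp = 12.9, so the forward reaction proceeds.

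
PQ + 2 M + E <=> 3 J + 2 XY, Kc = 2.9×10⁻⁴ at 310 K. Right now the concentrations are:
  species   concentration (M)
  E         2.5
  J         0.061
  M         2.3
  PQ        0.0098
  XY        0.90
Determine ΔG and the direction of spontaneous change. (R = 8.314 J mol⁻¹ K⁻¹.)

ΔG = 4.09 kJ/mol; the forward reaction is non-spontaneous

Qc = [J]³·[XY]² / ([PQ]·[M]²·[E]) = (0.061)³·(0.90)² / ((0.0098)·(2.3)²·(2.5)) = 0.00142
ΔG = RT ln(Qc/Kc) = (8.314 J mol⁻¹ K⁻¹)(310 K) × ln(0.00142/2.9×10⁻⁴)
   = (2.577 kJ/mol)(1.589) = 4.09 kJ/mol
ΔG > 0, so the forward reaction is non-spontaneous (proceeds in reverse).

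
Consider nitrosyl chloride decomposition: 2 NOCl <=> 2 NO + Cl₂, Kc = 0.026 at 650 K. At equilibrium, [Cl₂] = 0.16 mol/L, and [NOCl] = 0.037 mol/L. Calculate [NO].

[NO] = 0.015 mol/L

At equilibrium, Kc = [NO]²·[Cl₂] / [NOCl]² = 0.026.
([NO])²·(0.16) / (0.037)² = 0.026
[NO]² = 2.22×10⁻⁴ ⇒ [NO] = 0.015 mol/L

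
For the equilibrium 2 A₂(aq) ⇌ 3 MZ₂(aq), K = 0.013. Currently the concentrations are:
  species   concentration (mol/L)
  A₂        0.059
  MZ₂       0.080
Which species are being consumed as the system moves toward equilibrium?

MZ₂ (products)

Q = [MZ₂]³ / [A₂]² = (0.080)³ / (0.059)² = 0.15
Q = 0.15 > K = 0.013: net reverse reaction.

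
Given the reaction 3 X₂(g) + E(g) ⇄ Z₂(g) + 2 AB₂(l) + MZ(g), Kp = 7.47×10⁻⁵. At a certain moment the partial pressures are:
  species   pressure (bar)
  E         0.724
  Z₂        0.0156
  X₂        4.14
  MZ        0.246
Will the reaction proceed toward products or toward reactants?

at equilibrium

(AB₂ is a pure liquid — omitted from Qp.)
Qp = P(Z₂)·P(MZ) / (P(X₂)³·P(E)) = (0.0156)·(0.246) / ((4.14)³·(0.724)) = 7.47×10⁻⁵
Qp = 7.47×10⁻⁵ = Kp, so the system is already at equilibrium.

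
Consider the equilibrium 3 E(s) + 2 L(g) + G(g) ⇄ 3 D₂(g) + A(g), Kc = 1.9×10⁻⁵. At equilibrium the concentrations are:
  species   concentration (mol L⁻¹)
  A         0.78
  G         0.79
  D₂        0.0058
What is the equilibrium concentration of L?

[L] = 0.10 mol L⁻¹

(E is a pure solid — omitted from Kc.)
At equilibrium, Kc = [D₂]³·[A] / ([L]²·[G]) = 1.9×10⁻⁵.
(0.0058)³·(0.78) / (([L])²·(0.79)) = 1.9×10⁻⁵
[L]² = 0.0101 ⇒ [L] = 0.10 mol L⁻¹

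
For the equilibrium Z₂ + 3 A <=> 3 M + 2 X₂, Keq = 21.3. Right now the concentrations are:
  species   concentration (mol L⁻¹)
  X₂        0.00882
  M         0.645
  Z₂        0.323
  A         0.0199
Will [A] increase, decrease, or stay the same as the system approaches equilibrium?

decrease

Q = [M]³·[X₂]² / ([Z₂]·[A]³) = (0.645)³·(0.00882)² / ((0.323)·(0.0199)³) = 8.20
Q = 8.20 < Keq = 21.3: net forward reaction.
A is a reactant, so it decreases.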